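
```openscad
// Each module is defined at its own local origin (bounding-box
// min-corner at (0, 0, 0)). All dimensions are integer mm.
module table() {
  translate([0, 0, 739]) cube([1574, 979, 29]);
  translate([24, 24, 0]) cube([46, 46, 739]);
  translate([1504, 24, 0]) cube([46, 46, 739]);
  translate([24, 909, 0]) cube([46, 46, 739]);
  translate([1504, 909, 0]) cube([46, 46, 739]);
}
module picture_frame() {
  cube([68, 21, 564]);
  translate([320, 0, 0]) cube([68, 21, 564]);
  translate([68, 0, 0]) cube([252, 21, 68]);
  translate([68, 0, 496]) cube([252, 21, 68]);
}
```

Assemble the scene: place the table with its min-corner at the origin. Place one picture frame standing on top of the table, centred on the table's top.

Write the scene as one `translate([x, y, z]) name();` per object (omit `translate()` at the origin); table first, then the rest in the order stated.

table();
translate([593, 479, 768]) picture_frame();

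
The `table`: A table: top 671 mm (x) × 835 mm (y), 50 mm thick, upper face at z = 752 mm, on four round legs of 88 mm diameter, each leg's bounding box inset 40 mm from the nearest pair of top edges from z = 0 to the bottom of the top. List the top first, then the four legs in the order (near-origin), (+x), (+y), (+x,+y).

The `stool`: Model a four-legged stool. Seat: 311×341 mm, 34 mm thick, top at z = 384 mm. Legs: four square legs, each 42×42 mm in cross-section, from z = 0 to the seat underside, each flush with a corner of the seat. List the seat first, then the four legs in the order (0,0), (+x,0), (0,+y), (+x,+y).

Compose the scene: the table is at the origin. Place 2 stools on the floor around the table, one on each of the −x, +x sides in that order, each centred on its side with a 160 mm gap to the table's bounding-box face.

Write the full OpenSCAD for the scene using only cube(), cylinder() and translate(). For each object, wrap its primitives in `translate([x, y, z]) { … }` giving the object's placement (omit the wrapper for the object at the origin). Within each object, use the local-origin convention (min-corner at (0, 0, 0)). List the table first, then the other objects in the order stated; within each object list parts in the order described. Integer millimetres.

translate([0, 0, 702]) cube([671, 835, 50]);
translate([84, 84, 0]) cylinder(h = 702, r = 44);
translate([587, 84, 0]) cylinder(h = 702, r = 44);
translate([84, 751, 0]) cylinder(h = 702, r = 44);
translate([587, 751, 0]) cylinder(h = 702, r = 44);
translate([-471, 247, 0]) {
  translate([0, 0, 350]) cube([311, 341, 34]);
  cube([42, 42, 350]);
  translate([269, 0, 0]) cube([42, 42, 350]);
  translate([0, 299, 0]) cube([42, 42, 350]);
  translate([269, 299, 0]) cube([42, 42, 350]);
}
translate([831, 247, 0]) {
  translate([0, 0, 350]) cube([311, 341, 34]);
  cube([42, 42, 350]);
  translate([269, 0, 0]) cube([42, 42, 350]);
  translate([0, 299, 0]) cube([42, 42, 350]);
  translate([269, 299, 0]) cube([42, 42, 350]);
}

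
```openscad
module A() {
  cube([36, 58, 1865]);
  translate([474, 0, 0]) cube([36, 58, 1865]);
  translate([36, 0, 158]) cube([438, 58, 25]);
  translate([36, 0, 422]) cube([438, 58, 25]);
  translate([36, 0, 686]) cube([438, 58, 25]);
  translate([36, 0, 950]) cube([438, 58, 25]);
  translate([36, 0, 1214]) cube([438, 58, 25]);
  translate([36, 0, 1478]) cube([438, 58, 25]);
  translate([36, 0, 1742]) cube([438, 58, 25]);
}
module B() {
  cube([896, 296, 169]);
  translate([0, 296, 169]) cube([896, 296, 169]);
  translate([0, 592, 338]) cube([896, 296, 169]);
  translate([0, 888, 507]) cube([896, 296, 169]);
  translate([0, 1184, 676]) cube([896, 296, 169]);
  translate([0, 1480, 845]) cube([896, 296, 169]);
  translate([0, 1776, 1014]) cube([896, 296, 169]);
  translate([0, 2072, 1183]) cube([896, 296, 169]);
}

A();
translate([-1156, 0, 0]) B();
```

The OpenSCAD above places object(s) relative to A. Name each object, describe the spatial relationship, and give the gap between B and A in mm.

The staircase's nearest face is 260 mm from the ladder's −x face.

A is a ladder. B is a staircase. The staircase is on the floor beside the ladder on its −x side. The gap between the staircase and the ladder is 260 mm.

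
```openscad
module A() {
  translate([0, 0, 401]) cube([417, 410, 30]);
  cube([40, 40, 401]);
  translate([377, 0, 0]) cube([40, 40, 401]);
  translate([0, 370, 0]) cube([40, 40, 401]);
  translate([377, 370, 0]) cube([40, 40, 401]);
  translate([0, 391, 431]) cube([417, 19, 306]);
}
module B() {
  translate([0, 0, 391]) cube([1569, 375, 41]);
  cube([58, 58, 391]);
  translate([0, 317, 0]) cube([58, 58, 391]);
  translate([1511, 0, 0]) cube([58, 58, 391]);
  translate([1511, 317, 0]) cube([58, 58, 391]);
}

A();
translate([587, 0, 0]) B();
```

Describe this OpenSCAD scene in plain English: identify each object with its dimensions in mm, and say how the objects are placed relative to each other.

A is a chair. The seat is a 417×410×30 mm slab with its top at z = 431 mm, on four 40×40 mm corner legs (flush with the seat edges, standing on z = 0). A flat backrest 19 mm thick, 306 mm tall, spans the full seat width and rises from the seat top along its +y edge, rear face flush with the rear of the seat.

B is a long wooden bench with a 1569 mm (x) × 375 mm (y) seat, 41 mm thick, its top surface 432 mm above the floor. Four 58 mm square legs at the seat corners, flush with the edges, run from z = 0 to the seat underside.

The bench is on the floor beside the chair on its +x side.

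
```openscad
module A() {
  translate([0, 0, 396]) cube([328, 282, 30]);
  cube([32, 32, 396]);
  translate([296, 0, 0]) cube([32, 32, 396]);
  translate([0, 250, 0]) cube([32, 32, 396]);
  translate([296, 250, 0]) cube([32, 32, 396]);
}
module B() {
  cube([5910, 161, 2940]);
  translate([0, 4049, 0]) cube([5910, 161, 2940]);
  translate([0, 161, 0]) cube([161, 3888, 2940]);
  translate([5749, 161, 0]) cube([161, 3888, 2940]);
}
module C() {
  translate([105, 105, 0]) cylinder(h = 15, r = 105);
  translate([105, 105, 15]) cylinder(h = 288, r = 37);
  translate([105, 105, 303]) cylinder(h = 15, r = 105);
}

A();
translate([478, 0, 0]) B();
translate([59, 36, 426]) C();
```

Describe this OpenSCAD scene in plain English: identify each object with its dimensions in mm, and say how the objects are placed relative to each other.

A is a simple wooden stool: a rectangular seat 328 mm (x) by 282 mm (y), 30 mm thick, top face at z = 426 mm, on four square legs, each 32×32 mm in cross-section. The legs rest on z = 0, each flush with a corner of the seat.

B is a box-shaped house frame (walls only): outside footprint 5910×4210 mm, wall height 2940 mm, wall thickness 161 mm. The two y-facing walls run the full x-width; the two x-facing walls fit between the inner faces of the y-facing walls.

C is a spool: two coaxial disc flanges of radius 105 mm and thickness 15 mm, joined by a core cylinder of radius 37 mm and height 288 mm. The lower flange rests on z = 0 and the three cylinders share a vertical axis.

The house frame is on the floor beside the stool on its +x side. The spool is on top of the stool, centred.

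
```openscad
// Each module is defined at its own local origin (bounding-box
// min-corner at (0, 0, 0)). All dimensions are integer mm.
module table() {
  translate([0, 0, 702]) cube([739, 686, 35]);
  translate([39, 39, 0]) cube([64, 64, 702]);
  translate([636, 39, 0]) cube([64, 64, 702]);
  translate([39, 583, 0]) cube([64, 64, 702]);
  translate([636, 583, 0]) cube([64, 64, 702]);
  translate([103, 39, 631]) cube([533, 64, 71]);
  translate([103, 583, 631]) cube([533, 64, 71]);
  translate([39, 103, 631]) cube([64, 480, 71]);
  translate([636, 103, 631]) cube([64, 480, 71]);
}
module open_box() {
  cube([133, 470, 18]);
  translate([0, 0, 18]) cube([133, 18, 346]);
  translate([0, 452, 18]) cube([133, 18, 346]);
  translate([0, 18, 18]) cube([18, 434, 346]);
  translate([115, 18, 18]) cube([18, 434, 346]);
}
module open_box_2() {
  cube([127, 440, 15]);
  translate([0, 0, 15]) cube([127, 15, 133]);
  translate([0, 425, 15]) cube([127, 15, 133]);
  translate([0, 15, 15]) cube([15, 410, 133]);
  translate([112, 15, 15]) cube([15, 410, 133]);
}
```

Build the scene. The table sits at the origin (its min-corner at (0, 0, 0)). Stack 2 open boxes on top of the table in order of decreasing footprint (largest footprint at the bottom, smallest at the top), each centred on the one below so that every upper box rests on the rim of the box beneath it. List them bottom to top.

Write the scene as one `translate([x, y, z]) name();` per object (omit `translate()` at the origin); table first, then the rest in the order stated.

table();
translate([303, 108, 737]) open_box();
translate([306, 123, 1101]) open_box_2();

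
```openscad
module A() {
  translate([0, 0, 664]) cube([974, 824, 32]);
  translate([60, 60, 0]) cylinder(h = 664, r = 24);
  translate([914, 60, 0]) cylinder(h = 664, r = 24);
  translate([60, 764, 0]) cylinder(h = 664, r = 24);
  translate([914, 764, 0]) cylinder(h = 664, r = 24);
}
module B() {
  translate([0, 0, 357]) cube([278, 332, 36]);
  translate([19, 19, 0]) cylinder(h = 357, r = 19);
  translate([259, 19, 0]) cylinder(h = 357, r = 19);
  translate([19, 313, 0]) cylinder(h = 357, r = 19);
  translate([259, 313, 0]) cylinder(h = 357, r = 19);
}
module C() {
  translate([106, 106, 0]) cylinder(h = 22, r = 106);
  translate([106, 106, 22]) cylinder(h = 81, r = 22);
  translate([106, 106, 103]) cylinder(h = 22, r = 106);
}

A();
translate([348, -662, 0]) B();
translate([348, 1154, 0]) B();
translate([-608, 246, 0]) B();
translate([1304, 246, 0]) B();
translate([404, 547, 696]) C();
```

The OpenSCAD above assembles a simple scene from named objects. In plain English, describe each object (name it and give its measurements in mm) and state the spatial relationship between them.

A is a rectangular dining table. The top is 974×824×32 mm with its upper surface at z = 696 mm. It stands on four round legs of 48 mm diameter, each leg's bounding box inset 36 mm from the nearest pair of top edges, running from the floor to the underside of the top.

B is a simple wooden stool: a rectangular seat 278 mm (x) by 332 mm (y), 36 mm thick, top face at z = 393 mm, on four round legs, each 38 mm in diameter. The legs rest on z = 0, each leg's axis is inset half a diameter from the nearest pair of seat edges (so the leg's bounding box is flush with the corner).

C is a spool: two coaxial disc flanges of radius 106 mm and thickness 22 mm, joined by a core cylinder of radius 22 mm and height 81 mm. The lower flange rests on z = 0 and the three cylinders share a vertical axis.

Four stools sit around the table at the −y, +y, −x, +x sides. The spool is on top of the table.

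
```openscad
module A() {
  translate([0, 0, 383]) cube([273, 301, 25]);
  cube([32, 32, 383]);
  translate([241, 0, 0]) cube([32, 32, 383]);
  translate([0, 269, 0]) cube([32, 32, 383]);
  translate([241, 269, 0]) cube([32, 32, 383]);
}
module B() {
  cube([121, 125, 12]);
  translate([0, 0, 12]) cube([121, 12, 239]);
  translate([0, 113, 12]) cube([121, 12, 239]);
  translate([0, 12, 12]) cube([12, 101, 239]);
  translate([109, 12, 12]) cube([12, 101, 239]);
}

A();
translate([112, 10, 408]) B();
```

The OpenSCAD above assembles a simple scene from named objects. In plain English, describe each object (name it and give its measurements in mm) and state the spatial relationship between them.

A is a four-legged stool. The seat is a 273×301×25 mm slab whose top surface is at z = 408 mm; four square legs, each 32×32 mm in cross-section, run from the floor (z = 0) to the underside of the seat, each flush with a corner of the seat.

B is an open storage box with external size 121×125×251 mm and wall thickness 12 mm (the base is also 12 mm thick). The base covers the whole footprint; the four walls stand on the base, with the y-facing walls full-width and the x-facing walls fitting between their inner faces.

The open box is on top of the stool.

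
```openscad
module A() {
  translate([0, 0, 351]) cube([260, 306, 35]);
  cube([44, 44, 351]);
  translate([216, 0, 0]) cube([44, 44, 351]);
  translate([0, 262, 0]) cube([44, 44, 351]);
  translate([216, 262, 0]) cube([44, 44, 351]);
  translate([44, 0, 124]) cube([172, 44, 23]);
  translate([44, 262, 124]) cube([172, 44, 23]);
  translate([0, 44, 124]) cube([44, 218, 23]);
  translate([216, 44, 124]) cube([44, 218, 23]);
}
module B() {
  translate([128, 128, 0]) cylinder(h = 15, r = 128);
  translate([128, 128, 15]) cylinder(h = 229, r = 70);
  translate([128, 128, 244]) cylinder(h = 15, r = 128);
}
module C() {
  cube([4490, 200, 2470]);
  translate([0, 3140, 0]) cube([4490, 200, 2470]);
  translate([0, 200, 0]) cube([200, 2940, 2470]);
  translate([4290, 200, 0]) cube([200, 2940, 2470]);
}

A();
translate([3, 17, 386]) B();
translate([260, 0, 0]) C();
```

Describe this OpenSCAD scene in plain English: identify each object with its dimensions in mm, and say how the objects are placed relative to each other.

A is a simple wooden stool: a rectangular seat 260 mm (x) by 306 mm (y), 35 mm thick, top face at z = 386 mm, on four square legs, each 44×44 mm in cross-section. The legs rest on z = 0, each flush with a corner of the seat. Four stretchers, 44 mm wide and 23 mm tall, connect adjacent legs with their undersides at z = 124 mm, each running between the inner faces of the legs it joins and aligned with the legs' outer faces on the other axis.

B is a spool: two coaxial disc flanges of radius 128 mm and thickness 15 mm, joined by a core cylinder of radius 70 mm and height 229 mm. The lower flange rests on z = 0 and the three cylinders share a vertical axis.

C is the wall frame of a small rectangular building: four walls, each 2470 mm tall and 200 mm thick, enclosing a footprint 4490 mm (x) by 3340 mm (y) outside-to-outside, with no floor or roof. The front and back walls (the −y and +y sides) span the full width; the two side walls fit between them.

The spool is on top of the stool. The house frame is against the stool's +x side, with their −y faces flush.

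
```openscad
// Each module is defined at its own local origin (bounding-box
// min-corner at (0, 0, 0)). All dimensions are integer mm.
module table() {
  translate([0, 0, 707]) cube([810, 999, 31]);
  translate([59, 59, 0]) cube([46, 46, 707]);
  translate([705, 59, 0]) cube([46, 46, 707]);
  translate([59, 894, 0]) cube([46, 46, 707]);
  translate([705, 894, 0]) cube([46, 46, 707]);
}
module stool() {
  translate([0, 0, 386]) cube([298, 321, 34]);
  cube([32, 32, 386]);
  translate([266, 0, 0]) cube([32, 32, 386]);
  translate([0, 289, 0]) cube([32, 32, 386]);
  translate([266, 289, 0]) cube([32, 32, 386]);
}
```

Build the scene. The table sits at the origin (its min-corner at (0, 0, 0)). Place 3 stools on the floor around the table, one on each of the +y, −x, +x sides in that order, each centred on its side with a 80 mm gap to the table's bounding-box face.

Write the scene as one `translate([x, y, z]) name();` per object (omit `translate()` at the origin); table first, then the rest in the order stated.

table();
translate([256, 1079, 0]) stool();
translate([-378, 339, 0]) stool();
translate([890, 339, 0]) stool();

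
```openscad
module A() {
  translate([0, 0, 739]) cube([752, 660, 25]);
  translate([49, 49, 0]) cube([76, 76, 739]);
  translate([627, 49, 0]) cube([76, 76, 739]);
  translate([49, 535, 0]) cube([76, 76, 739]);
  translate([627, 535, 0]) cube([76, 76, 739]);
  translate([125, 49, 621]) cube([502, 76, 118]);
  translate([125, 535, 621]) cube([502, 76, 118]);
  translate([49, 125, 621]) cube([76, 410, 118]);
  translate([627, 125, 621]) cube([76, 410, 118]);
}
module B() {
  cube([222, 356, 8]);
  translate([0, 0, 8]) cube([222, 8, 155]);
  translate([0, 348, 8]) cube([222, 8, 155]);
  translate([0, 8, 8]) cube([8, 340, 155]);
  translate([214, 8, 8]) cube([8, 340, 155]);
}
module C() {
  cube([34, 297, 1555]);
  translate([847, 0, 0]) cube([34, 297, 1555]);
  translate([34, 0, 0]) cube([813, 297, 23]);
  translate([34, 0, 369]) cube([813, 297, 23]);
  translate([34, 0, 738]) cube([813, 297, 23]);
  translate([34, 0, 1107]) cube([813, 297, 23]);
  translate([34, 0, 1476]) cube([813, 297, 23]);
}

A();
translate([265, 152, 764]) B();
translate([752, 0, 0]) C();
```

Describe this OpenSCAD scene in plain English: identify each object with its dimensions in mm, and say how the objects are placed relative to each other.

A is a table with a 752×660 mm rectangular top, 25 mm thick, top surface at z = 764 mm, supported by four 76×76 mm square legs, each inset 49 mm from the nearest pair of top edges, running from the floor. Four apron rails, 76 mm thick and 118 mm tall, run between adjacent legs with their top edges flush with the underside of the top and their outer faces flush with the legs' outer faces.

B is an open storage box with external size 222×356×163 mm and wall thickness 8 mm (the base is also 8 mm thick). The base covers the whole footprint; the four walls stand on the base, with the y-facing walls full-width and the x-facing walls fitting between their inner faces.

C is a bookshelf 881 mm wide overall, 297 mm deep and 1555 mm tall. The two sides are 34 mm thick vertical panels. 5 horizontal shelves of 23 mm thickness span between the inner faces of the sides; the lowest shelf sits on the floor and shelves are stacked with a clear vertical gap of 346 mm between each pair.

The open box is on top of the table, centred. The bookshelf is against the table's +x side, with their −y faces flush.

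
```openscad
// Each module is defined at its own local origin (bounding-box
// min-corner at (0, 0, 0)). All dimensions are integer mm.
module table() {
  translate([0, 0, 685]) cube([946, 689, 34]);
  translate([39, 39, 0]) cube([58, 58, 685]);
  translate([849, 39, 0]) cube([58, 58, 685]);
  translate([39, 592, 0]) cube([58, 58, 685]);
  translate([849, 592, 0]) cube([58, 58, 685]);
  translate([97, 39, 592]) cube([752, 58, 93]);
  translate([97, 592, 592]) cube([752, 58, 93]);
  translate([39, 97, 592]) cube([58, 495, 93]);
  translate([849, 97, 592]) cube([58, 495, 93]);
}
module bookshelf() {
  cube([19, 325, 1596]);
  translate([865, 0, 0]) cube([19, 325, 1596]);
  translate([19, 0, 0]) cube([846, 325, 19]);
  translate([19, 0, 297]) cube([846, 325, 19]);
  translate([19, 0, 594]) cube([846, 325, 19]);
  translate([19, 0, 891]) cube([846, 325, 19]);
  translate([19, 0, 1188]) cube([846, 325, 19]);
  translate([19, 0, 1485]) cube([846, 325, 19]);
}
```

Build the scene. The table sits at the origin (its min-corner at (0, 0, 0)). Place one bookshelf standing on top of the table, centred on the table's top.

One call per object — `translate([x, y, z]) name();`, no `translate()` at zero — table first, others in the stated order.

table();
translate([31, 182, 719]) bookshelf();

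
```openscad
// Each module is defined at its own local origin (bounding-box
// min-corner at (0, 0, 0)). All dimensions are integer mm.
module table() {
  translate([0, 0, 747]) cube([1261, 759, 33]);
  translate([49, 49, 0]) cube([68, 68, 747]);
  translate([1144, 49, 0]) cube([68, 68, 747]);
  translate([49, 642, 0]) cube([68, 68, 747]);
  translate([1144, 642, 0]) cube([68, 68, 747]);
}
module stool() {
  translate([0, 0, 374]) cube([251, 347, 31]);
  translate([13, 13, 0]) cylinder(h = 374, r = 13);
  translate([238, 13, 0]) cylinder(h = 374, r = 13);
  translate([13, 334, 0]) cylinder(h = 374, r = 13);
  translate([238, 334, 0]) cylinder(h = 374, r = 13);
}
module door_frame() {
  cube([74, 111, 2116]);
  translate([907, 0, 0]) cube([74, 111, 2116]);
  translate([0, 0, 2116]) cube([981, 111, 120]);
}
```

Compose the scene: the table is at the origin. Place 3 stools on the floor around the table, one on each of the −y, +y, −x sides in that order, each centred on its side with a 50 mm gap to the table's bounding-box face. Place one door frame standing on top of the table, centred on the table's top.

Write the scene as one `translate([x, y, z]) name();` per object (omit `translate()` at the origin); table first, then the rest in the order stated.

table();
translate([505, -397, 0]) stool();
translate([505, 809, 0]) stool();
translate([-301, 206, 0]) stool();
translate([140, 324, 780]) door_frame();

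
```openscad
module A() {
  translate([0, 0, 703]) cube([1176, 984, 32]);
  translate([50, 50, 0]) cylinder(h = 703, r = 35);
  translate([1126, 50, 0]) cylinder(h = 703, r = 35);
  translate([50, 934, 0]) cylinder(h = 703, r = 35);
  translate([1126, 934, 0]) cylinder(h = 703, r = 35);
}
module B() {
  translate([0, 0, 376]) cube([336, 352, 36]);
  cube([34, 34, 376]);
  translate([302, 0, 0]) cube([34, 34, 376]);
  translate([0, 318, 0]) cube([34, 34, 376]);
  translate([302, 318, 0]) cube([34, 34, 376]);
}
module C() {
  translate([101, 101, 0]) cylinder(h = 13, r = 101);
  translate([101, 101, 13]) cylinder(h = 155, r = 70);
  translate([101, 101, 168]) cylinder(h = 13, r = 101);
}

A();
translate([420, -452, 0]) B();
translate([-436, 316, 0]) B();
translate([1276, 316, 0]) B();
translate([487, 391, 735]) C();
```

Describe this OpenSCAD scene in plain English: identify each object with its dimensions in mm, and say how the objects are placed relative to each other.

A is a table: top 1176 mm (x) × 984 mm (y), 32 mm thick, upper face at z = 735 mm, on four round legs of 70 mm diameter, each leg's bounding box inset 15 mm from the nearest pair of top edges, running from z = 0 to the bottom of the top.

B is a simple wooden stool: a rectangular seat 336 mm (x) by 352 mm (y), 36 mm thick, top face at z = 412 mm, on four square legs, each 34×34 mm in cross-section. The legs rest on z = 0, each flush with a corner of the seat.

C is a spool: two coaxial disc flanges of radius 101 mm and thickness 13 mm, joined by a core cylinder of radius 70 mm and height 155 mm. The lower flange rests on z = 0 and the three cylinders share a vertical axis.

Three stools sit around the table at the −y, −x, +x sides. The spool is on top of the table, centred.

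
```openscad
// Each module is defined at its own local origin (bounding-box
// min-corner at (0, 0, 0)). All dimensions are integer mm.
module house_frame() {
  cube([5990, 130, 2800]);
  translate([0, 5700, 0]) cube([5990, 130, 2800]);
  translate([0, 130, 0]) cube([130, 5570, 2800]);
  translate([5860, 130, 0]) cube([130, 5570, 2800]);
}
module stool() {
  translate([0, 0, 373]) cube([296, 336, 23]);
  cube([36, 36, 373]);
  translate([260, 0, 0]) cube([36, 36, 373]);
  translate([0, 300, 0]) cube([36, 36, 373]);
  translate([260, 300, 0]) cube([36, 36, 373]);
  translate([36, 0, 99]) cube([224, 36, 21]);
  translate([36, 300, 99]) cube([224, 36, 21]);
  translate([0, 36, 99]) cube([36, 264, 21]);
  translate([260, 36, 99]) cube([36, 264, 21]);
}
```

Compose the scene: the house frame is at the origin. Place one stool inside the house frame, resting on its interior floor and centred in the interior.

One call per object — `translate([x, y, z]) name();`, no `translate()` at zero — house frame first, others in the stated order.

house_frame();
translate([2847, 2747, 0]) stool();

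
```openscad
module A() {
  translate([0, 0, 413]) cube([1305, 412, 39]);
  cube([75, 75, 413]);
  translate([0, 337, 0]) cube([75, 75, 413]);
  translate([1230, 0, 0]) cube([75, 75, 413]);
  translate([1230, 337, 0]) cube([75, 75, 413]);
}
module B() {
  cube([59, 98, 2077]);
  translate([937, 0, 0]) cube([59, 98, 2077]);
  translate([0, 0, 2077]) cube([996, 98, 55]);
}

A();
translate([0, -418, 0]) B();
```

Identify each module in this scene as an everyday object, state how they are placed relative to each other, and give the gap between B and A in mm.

The door frame's nearest face is 320 mm from the bench's −y face.

A is a bench. B is a door frame. The door frame is on the floor beside the bench on its −y side. The gap between the door frame and the bench is 320 mm.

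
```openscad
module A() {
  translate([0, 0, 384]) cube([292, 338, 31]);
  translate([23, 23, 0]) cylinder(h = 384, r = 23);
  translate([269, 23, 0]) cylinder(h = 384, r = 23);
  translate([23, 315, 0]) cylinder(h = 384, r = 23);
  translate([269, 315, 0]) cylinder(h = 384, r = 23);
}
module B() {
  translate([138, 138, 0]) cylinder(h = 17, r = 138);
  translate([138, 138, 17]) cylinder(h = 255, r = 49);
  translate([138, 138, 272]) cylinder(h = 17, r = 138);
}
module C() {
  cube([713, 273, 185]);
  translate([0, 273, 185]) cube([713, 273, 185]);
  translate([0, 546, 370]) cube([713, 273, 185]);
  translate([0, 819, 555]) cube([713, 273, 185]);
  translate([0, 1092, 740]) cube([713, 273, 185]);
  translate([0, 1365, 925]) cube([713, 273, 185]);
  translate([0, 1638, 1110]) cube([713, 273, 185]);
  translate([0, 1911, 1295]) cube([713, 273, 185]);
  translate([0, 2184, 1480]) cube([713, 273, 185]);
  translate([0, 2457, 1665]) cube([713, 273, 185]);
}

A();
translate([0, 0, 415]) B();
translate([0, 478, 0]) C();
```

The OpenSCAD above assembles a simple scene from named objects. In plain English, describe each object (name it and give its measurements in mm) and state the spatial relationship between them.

A is a four-legged stool. The seat is a 292×338×31 mm slab whose top surface is at z = 415 mm; four round legs, each 46 mm in diameter, run from the floor (z = 0) to the underside of the seat, each leg's axis is inset half a diameter from the nearest pair of seat edges (so the leg's bounding box is flush with the corner).

B is a spool: two coaxial disc flanges of radius 138 mm and thickness 17 mm, joined by a core cylinder of radius 49 mm and height 255 mm. The lower flange rests on z = 0 and the three cylinders share a vertical axis.

C is a run of 10 identical solid stair steps. Each tread is 713×273 mm and each step block is 185 mm high. Step 1 rests on the floor; step k is offset from step 1 by (k−1)×273 mm in y and (k−1)×185 mm in z.

The spool is on top of the stool. The staircase is on the floor beside the stool on its +y side.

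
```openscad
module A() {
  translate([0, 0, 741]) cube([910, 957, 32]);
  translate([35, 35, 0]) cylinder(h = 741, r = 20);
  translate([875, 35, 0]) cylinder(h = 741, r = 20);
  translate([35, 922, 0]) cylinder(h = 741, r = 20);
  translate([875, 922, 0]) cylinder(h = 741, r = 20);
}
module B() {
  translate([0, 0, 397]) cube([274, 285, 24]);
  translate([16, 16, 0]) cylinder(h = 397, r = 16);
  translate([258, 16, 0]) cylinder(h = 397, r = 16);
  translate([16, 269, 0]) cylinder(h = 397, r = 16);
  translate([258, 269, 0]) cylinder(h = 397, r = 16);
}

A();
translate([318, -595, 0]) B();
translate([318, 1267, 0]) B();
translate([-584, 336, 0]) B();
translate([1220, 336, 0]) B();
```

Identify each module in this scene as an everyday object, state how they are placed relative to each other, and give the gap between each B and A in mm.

A is a table. B is a stool. Four stools sit around the table at the −y, +y, −x, +x sides. The gap between each stool and the table is 310 mm.

Each stool's nearest face is 310 mm from the table's bounding box.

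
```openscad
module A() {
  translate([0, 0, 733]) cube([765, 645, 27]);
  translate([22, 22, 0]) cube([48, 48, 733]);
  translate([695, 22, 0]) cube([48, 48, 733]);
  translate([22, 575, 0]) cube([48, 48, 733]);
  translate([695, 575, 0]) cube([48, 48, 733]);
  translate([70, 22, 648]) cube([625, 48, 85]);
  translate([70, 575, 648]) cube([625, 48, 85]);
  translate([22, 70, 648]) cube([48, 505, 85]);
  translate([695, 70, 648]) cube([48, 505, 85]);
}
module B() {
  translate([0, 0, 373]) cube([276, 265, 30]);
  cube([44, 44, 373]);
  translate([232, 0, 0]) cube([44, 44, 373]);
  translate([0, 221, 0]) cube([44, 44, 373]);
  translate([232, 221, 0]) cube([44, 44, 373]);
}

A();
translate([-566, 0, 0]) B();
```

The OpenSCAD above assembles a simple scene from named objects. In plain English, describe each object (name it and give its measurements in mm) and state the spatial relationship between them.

A is a rectangular dining table. The top is 765×645×27 mm with its upper surface at z = 760 mm. It stands on four 48×48 mm square legs, each inset 22 mm from the nearest pair of top edges, running from the floor to the underside of the top. Four apron rails, 48 mm thick and 85 mm tall, run between adjacent legs with their top edges flush with the underside of the top and their outer faces flush with the legs' outer faces.

B is a simple wooden stool: a rectangular seat 276 mm (x) by 265 mm (y), 30 mm thick, top face at z = 403 mm, on four square legs, each 44×44 mm in cross-section. The legs rest on z = 0, each flush with a corner of the seat.

The stool is on the floor beside the table on its −x side.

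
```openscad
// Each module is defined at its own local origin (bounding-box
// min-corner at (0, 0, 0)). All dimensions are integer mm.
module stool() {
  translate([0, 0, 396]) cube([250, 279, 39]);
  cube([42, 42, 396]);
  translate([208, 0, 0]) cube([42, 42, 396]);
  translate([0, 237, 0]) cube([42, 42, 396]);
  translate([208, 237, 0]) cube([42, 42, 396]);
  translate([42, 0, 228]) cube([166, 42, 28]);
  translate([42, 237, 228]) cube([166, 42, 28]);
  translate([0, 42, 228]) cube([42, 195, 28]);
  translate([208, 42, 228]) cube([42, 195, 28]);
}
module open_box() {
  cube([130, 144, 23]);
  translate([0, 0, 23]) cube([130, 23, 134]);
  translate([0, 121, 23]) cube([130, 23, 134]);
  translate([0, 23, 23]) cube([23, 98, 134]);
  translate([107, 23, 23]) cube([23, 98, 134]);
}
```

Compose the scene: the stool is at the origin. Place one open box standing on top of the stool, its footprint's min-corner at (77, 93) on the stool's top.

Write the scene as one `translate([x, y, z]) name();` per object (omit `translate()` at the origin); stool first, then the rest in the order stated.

stool();
translate([77, 93, 435]) open_box();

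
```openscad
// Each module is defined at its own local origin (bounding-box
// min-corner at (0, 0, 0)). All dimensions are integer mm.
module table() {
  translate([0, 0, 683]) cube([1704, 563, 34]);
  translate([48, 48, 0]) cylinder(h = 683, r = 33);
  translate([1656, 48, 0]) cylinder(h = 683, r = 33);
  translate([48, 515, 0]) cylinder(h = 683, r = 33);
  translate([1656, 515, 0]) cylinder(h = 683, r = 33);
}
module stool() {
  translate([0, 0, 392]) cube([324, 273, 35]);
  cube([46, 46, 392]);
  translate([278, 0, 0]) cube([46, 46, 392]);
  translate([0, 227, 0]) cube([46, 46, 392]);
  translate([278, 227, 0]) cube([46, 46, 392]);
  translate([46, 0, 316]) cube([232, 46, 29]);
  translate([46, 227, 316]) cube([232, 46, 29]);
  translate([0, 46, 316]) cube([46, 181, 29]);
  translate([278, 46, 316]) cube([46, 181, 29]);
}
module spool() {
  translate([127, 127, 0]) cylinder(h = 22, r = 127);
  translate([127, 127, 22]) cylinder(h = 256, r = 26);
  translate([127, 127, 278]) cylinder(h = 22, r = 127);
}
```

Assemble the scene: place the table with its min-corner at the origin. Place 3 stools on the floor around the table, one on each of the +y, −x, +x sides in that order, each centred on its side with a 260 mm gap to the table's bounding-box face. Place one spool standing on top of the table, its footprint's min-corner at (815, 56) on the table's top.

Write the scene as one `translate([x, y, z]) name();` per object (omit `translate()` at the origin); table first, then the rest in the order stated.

table();
translate([690, 823, 0]) stool();
translate([-584, 145, 0]) stool();
translate([1964, 145, 0]) stool();
translate([815, 56, 717]) spool();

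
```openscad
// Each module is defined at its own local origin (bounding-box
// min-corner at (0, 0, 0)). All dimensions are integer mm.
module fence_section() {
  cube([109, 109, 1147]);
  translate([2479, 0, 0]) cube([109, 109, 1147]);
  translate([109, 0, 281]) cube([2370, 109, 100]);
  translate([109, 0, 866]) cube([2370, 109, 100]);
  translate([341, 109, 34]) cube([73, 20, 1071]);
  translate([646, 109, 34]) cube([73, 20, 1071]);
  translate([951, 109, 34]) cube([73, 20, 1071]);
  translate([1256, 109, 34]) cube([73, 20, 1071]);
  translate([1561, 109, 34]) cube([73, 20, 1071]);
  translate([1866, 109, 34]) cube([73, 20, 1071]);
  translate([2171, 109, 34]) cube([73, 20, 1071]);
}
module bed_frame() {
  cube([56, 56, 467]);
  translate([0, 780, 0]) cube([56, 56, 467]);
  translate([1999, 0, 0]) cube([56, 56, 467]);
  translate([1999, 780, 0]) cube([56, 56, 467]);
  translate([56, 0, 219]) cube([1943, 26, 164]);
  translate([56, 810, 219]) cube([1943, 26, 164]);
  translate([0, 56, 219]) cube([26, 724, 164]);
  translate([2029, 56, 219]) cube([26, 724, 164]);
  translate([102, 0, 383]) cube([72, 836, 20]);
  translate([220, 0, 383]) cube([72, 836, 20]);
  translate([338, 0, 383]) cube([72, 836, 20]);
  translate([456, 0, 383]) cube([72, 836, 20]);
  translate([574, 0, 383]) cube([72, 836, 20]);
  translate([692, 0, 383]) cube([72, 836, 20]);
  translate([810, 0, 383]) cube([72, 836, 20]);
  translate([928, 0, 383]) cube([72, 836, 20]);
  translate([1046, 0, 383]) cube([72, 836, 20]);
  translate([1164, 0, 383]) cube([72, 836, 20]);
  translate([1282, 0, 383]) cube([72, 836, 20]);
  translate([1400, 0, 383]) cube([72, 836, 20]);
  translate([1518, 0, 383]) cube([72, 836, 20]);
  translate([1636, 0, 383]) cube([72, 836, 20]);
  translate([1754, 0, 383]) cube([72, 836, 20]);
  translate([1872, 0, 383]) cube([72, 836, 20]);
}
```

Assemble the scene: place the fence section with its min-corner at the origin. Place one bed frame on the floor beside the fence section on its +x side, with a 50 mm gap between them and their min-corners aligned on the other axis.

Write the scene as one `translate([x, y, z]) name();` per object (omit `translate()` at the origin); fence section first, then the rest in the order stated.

fence_section();
translate([2638, 0, 0]) bed_frame();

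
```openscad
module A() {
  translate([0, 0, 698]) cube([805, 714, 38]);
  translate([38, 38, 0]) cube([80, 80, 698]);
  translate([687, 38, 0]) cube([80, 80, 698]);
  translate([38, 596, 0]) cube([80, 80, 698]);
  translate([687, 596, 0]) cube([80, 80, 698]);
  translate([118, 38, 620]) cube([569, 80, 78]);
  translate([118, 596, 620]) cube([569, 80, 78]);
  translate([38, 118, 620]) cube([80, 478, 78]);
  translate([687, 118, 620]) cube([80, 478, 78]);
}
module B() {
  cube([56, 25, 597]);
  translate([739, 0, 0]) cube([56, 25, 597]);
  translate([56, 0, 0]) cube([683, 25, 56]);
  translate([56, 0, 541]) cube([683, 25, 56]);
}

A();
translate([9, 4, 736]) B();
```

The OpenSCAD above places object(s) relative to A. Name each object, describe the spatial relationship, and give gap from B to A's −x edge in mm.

A is a table. B is a picture frame. The picture frame is on top of the table. The gap from the picture frame to the table's −x edge is 9 mm.

The picture frame's min-x is at 9; the table's min-x is 0; gap = 9 mm.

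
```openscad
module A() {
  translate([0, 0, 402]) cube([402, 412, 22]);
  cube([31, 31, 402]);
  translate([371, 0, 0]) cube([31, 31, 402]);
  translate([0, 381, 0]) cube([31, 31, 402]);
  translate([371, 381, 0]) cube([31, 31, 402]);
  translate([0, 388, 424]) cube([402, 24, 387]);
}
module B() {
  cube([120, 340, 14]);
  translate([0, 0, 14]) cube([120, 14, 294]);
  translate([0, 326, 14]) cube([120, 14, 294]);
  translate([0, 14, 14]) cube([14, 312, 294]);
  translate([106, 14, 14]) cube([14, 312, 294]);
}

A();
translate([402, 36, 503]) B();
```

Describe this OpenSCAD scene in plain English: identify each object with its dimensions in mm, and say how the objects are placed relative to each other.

A is a chair: 402×412 mm seat, 22 mm thick, top at z = 424 mm, on four 31 mm square corner legs flush with the seat edges. A 24 mm thick backrest slab spans the full seat width, extending 387 mm above the seat top, its back face flush with the seat's +y edge.

B is an open-topped rectangular box: outside dimensions 120×340×308 mm, with a uniform wall and base thickness of 14 mm. The base is a full 120×340 slab on the floor; four walls sit on top of the base. The front and back walls (the −y and +y sides) span the full width; the two side walls fit between them.

The open box is beside the chair with their tops flush at z = 811.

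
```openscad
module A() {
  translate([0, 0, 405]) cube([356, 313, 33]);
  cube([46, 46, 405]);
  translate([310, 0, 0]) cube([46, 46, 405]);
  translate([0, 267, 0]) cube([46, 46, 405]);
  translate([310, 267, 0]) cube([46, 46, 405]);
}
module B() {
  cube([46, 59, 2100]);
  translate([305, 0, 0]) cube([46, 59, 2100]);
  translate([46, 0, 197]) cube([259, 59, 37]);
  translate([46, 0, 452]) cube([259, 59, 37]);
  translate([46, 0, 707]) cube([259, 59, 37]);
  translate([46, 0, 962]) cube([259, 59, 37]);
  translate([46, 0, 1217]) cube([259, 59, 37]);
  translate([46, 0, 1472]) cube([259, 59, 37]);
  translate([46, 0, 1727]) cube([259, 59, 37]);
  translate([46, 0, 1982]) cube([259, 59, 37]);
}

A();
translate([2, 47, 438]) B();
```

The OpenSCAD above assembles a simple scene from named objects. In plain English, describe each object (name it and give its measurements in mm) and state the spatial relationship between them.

A is a simple wooden stool: a rectangular seat 356 mm (x) by 313 mm (y), 33 mm thick, top face at z = 438 mm, on four square legs, each 46×46 mm in cross-section. The legs rest on z = 0, each flush with a corner of the seat.

B is a wooden ladder with two side rails of 46×59 mm section and 2100 mm height, set 351 mm apart overall. Between them run 8 rectangular rungs (59 mm deep, 37 mm thick), front faces flush with the rails' −y face. The bottom of the first rung is 197 mm above the floor and each subsequent rung is 255 mm higher than the one below.

The ladder is on top of the stool.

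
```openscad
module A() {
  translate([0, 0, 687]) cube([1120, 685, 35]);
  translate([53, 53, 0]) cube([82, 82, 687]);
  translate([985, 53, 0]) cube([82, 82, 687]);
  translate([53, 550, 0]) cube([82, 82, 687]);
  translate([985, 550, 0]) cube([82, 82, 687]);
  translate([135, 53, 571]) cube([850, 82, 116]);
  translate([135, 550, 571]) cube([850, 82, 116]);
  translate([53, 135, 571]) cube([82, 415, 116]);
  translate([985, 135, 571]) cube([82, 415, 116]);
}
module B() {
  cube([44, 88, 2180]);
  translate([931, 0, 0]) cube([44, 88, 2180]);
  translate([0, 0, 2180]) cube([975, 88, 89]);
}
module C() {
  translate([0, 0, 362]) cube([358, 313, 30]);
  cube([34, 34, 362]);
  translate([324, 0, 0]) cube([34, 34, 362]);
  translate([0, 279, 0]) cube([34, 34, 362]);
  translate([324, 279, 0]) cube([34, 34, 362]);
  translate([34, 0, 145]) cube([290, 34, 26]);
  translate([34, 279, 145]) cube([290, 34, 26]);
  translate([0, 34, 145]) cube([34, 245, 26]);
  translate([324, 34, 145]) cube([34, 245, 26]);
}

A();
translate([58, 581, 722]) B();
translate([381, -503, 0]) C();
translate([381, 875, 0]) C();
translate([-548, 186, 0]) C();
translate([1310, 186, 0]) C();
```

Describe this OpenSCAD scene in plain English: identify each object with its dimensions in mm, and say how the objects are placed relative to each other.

A is a table with a 1120×685 mm rectangular top, 35 mm thick, top surface at z = 722 mm, supported by four 82×82 mm square legs, each inset 53 mm from the nearest pair of top edges, running from the floor. Four apron rails, 82 mm thick and 116 mm tall, run between adjacent legs with their top edges flush with the underside of the top and their outer faces flush with the legs' outer faces.

B is a rectangular door frame: two vertical jambs of 44×88 mm section, 2180 mm tall, with a clear opening 887 mm wide between their inner faces. A header 89 mm tall and 88 mm deep lies on top of the jambs and spans the full outside width.

C is a four-legged stool. The seat is a 358×313×30 mm slab whose top surface is at z = 392 mm; four square legs, each 34×34 mm in cross-section, run from the floor (z = 0) to the underside of the seat, each flush with a corner of the seat. Four stretchers, 34 mm wide and 26 mm tall, connect adjacent legs with their undersides at z = 145 mm, each running between the inner faces of the legs it joins and aligned with the legs' outer faces on the other axis.

The door frame is on top of the table. Four stools sit around the table at the −y, +y, −x, +x sides.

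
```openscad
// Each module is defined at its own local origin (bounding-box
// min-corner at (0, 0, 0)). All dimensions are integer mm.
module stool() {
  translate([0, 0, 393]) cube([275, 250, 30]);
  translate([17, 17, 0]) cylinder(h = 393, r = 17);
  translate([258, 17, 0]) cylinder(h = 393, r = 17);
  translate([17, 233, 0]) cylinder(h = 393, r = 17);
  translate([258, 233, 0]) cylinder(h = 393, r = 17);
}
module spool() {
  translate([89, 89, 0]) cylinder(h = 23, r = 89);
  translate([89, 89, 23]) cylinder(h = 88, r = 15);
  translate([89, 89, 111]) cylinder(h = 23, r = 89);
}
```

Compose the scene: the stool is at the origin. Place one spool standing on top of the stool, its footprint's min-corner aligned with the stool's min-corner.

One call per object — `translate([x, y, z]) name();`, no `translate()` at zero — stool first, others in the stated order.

stool();
translate([0, 0, 423]) spool();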